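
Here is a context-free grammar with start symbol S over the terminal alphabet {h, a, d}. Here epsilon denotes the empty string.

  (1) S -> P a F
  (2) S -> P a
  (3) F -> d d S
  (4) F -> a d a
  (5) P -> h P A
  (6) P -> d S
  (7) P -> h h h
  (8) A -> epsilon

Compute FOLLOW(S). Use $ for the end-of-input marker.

FIRST(F) = {a, d}
FIRST(P) = {d, h}
FIRST(A) = {epsilon}
FIRST(S) = {d, h}  (via P a F, P a)
FOLLOW(S) includes $ since S is the start symbol.
FOLLOW(P): in S->P a F, P is followed by a F with FIRST {a}; in S->P a, P is followed by a with FIRST {a}; in P->h P A, P is followed by A with FIRST {epsilon}; in P->h P A, the suffix after P is nullable (adds nothing new). Thus FOLLOW(P) = {a}.
FOLLOW(A): in P->h P A, the suffix after A is empty, so FOLLOW(A) ⊇ FOLLOW(P) = {a}. Thus FOLLOW(A) = {a}.
FOLLOW(S): in F->d d S, the suffix after S is empty, so FOLLOW(S) ⊇ FOLLOW(F) = {$, a}; in P->d S, the suffix after S is empty, so FOLLOW(S) ⊇ FOLLOW(P) = {a}. Thus FOLLOW(S) = {$, a}.
FOLLOW(F): in S->P a F, the suffix after F is empty, so FOLLOW(F) ⊇ FOLLOW(S) = {$, a}. Thus FOLLOW(F) = {$, a}.

{$, a}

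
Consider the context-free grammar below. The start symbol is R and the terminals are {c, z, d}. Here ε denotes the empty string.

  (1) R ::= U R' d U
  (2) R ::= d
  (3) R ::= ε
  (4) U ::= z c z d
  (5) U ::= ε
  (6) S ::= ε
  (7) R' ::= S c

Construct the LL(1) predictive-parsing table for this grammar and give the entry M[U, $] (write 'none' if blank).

FIRST(U): from U::=z c z d we get {z}; from U::=ε we get {ε}. So FIRST(U) = {ε, z}.
FIRST(S): from S::=ε we get {ε}. So FIRST(S) = {ε}.
FIRST(R'): from R'::=S c we get {c}. So FIRST(R') = {c}.
FIRST(R): from R::=U R' d U we get {c, z}; from R::=d we get {d}; from R::=ε we get {ε}. So FIRST(R) = {ε, c, d, z}.
FOLLOW(R) includes $ since R is the start symbol.
FOLLOW(R): R appears on no right-hand side. Thus FOLLOW(R) = {$}.
FOLLOW(U): in R::=U R' d U (occurrence 1), U is followed by R' d U with FIRST {c}; in R::=U R' d U (occurrence 2), the suffix after U is empty, so FOLLOW(U) ⊇ FOLLOW(R) = {$}. Thus FOLLOW(U) = {$, c}.
For U ::= z c z d: FIRST(z c z d) = {z}, so it goes in M[U, t] for t ∈ {z}.
For U ::= ε: FIRST(ε) = {ε}, so it goes in M[U, t] for t ∈ {}; since ε ∈ FIRST, also for every t ∈ FOLLOW(U) = {$, c}.

U ::= ε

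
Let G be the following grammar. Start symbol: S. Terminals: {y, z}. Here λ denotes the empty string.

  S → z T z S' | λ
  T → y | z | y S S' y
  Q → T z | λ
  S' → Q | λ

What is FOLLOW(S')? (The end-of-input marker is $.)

{$, y, z}

FIRST(S): from S→z T z S' we get {z}; from S→λ we get {λ}. So FIRST(S) = {λ, z}.
FIRST(T): from T→y we get {y}; from T→z we get {z}; from T→y S S' y we get {y}. So FIRST(T) = {y, z}.
FIRST(Q): from Q→T z we get {y, z}; from Q→λ we get {λ}. So FIRST(Q) = {λ, y, z}.
FIRST(S'): from S'→Q we get {λ, y, z}; from S'→λ we get {λ}. So FIRST(S') = {λ, y, z}.
FOLLOW(S) includes $ since S is the start symbol.
FOLLOW(S): in T→y S S' y, S is followed by S' y with FIRST {y, z}. Thus FOLLOW(S) = {$, y, z}.
FOLLOW(T): in S→z T z S', T is followed by z S' with FIRST {z}; in Q→T z, T is followed by z with FIRST {z}. Thus FOLLOW(T) = {z}.
FOLLOW(S'): in S→z T z S', the suffix after S' is empty, so FOLLOW(S') ⊇ FOLLOW(S) = {$, y, z}; in T→y S S' y, S' is followed by y with FIRST {y}. Thus FOLLOW(S') = {$, y, z}.
FOLLOW(Q): in S'→Q, the suffix after Q is empty, so FOLLOW(Q) ⊇ FOLLOW(S') = {$, y, z}. Thus FOLLOW(Q) = {$, y, z}.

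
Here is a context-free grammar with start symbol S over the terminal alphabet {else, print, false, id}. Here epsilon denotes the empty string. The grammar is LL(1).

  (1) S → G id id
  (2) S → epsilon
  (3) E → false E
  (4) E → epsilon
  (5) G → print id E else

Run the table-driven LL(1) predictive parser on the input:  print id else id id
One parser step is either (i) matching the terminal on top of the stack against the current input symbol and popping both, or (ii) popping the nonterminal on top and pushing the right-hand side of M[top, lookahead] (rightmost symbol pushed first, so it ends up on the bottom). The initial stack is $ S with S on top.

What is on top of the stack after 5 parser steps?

else

     Stack                    Input                  Action
  1  $ S                      print id else id id $  expand S → G id id
  2  $ id id G                print id else id id $  expand G → print id E else
  3  $ id id else E id print  print id else id id $  match print
  4  $ id id else E id        id else id id $        match id
  5  $ id id else E           else id id $           expand E → epsilon
Stack after step 5: $ id id else (top = else).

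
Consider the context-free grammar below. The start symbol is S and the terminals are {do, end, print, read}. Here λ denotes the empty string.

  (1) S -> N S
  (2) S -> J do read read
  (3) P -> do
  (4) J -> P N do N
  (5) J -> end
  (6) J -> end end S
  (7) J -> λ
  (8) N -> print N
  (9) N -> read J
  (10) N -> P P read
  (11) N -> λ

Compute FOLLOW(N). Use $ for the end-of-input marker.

FIRST(P): from P->do we get {do}. So FIRST(P) = {do}.
FIRST(J): from J->P N do N we get {do}; from J->end we get {end}; from J->end end S we get {end}; from J->λ we get {λ}. So FIRST(J) = {λ, do, end}.
FIRST(N): from N->print N we get {print}; from N->read J we get {read}; from N->P P read we get {do}; from N->λ we get {λ}. So FIRST(N) = {λ, do, print, read}.
FIRST(S): from S->N S we get {do, end, print, read}; from S->J do read read we get {do, end}. So FIRST(S) = {do, end, print, read}.
FOLLOW(S) includes $ since S is the start symbol.
FOLLOW(P): in J->P N do N, P is followed by N do N with FIRST {do, print, read}; in N->P P read (occurrence 1), P is followed by P read with FIRST {do}; in N->P P read (occurrence 2), P is followed by read with FIRST {read}. Thus FOLLOW(P) = {do, print, read}.
FOLLOW(S): in S->N S, the suffix after S is empty (adds nothing new); in J->end end S, the suffix after S is empty, so FOLLOW(S) ⊇ FOLLOW(J) = {do, end, print, read}. Thus FOLLOW(S) = {$, do, end, print, read}.
FOLLOW(J): in S->J do read read, J is followed by do read read with FIRST {do}; in N->read J, the suffix after J is empty, so FOLLOW(J) ⊇ FOLLOW(N) = {do, end, print, read}. Thus FOLLOW(J) = {do, end, print, read}.
FOLLOW(N): in S->N S, N is followed by S with FIRST {do, end, print, read}; in J->P N do N (occurrence 1), N is followed by do N with FIRST {do}; in J->P N do N (occurrence 2), the suffix after N is empty, so FOLLOW(N) ⊇ FOLLOW(J) = {do, end, print, read}; in N->print N, the suffix after N is empty (adds nothing new). Thus FOLLOW(N) = {do, end, print, read}.

{do, end, print, read}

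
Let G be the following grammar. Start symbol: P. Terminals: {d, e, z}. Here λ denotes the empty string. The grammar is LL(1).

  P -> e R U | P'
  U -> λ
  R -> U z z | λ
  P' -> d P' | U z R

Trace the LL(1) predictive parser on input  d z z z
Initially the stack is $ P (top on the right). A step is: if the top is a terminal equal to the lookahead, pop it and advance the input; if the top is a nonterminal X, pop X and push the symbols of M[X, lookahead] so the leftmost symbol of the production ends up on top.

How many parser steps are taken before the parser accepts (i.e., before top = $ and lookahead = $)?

      Stack    Input      Action
   1  $ P      d z z z $  expand P -> P'
   2  $ P'     d z z z $  expand P' -> d P'
   3  $ P' d   d z z z $  match d
   4  $ P'     z z z $    expand P' -> U z R
   5  $ R z U  z z z $    expand U -> λ
   6  $ R z    z z z $    match z
   7  $ R      z z $      expand R -> U z z
   8  $ z z U  z z $      expand U -> λ
   9  $ z z    z z $      match z
  10  $ z      z $        match z
Accept reached after 10 steps.

10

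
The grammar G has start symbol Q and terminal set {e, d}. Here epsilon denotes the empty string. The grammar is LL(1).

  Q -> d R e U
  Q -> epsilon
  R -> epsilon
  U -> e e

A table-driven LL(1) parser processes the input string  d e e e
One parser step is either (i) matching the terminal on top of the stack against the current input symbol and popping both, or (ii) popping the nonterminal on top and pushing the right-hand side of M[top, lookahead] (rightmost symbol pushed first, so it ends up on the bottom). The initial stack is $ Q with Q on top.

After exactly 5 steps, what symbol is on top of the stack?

e

step 1: stack=$ Q  input=d e e e $  — expand Q -> d R e U
step 2: stack=$ U e R d  input=d e e e $  — match d
step 3: stack=$ U e R  input=e e e $  — expand R -> epsilon
step 4: stack=$ U e  input=e e e $  — match e
step 5: stack=$ U  input=e e $  — expand U -> e e
Stack after step 5: $ e e (top = e).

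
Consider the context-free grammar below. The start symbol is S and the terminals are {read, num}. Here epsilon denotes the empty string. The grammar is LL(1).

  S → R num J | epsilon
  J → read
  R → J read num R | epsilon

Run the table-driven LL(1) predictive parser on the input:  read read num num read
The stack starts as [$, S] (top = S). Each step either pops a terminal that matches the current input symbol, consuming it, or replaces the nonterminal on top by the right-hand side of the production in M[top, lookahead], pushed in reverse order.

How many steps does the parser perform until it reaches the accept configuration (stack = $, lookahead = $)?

10

      Stack                    Input                     Action
   1  $ S                      read read num num read $  expand S → R num J
   2  $ J num R                read read num num read $  expand R → J read num R
   3  $ J num R num read J     read read num num read $  expand J → read
   4  $ J num R num read read  read read num num read $  match read
   5  $ J num R num read       read num num read $       match read
   6  $ J num R num            num num read $            match num
   7  $ J num R                num read $                expand R → epsilon
   8  $ J num                  num read $                match num
   9  $ J                      read $                    expand J → read
  10  $ read                   read $                    match read
Accept reached after 10 steps.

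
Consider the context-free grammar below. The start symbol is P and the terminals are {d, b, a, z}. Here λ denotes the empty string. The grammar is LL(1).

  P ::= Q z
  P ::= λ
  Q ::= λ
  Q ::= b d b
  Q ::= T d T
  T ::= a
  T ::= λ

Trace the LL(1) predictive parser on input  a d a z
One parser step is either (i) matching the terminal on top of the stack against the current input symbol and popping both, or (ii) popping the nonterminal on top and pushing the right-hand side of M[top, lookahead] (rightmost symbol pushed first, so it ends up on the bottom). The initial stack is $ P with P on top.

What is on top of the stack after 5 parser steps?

step 1: stack=$ P  input=a d a z $  — expand P ::= Q z
step 2: stack=$ z Q  input=a d a z $  — expand Q ::= T d T
step 3: stack=$ z T d T  input=a d a z $  — expand T ::= a
step 4: stack=$ z T d a  input=a d a z $  — match a
step 5: stack=$ z T d  input=d a z $  — match d
Stack after step 5: $ z T (top = T).

T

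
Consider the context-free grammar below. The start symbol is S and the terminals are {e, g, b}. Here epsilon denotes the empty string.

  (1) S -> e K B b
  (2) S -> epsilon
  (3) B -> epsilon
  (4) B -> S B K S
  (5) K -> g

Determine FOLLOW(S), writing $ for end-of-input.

{$, b, e, g}

FIRST(S): from S->e K B b we get {e}; from S->epsilon we get {epsilon}. So FIRST(S) = {epsilon, e}.
FIRST(K): from K->g we get {g}. So FIRST(K) = {g}.
FIRST(B): from B->epsilon we get {epsilon}; from B->S B K S we get {e, g}. So FIRST(B) = {epsilon, e, g}.
FOLLOW(S) includes $ since S is the start symbol.
FOLLOW(B): in S->e K B b, B is followed by b with FIRST {b}; in B->S B K S, B is followed by K S with FIRST {g}. Thus FOLLOW(B) = {b, g}.
FOLLOW(S): in B->S B K S (occurrence 1), S is followed by B K S with FIRST {e, g}; in B->S B K S (occurrence 2), the suffix after S is empty, so FOLLOW(S) ⊇ FOLLOW(B) = {b, g}. Thus FOLLOW(S) = {$, b, e, g}.
FOLLOW(K): in S->e K B b, K is followed by B b with FIRST {b, e, g}; in B->S B K S, K is followed by S with FIRST {epsilon, e}; in B->S B K S, the suffix after K is nullable, so FOLLOW(K) ⊇ FOLLOW(B) = {b, g}. Thus FOLLOW(K) = {b, e, g}.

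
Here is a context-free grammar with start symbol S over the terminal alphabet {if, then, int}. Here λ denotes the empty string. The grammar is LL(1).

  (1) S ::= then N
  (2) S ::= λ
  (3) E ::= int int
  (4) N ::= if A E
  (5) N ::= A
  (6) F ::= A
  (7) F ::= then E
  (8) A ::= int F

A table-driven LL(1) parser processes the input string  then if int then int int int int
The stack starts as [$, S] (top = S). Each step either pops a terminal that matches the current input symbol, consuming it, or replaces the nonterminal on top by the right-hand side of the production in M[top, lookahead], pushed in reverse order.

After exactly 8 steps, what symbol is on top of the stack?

E

     Stack       Input                               Action
  1  $ S         then if int then int int int int $  expand S ::= then N
  2  $ N then    then if int then int int int int $  match then
  3  $ N         if int then int int int int $       expand N ::= if A E
  4  $ E A if    if int then int int int int $       match if
  5  $ E A       int then int int int int $          expand A ::= int F
  6  $ E F int   int then int int int int $          match int
  7  $ E F       then int int int int $              expand F ::= then E
  8  $ E E then  then int int int int $              match then
Stack after step 8: $ E E (top = E).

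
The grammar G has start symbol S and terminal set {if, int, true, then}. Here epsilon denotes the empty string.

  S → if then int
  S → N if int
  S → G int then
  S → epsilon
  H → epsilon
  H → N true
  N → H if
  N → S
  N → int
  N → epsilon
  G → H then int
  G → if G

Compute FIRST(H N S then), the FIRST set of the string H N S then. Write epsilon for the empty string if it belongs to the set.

FIRST(S) = {epsilon, if, int, then, true}  (via N if int, G int then)
FIRST(H) = {epsilon, if, int, then, true}  (via N true)
FIRST(N) = {epsilon, if, int, then, true}  (via H if, S)
FIRST(G) = {if, int, then, true}  (via H then int)
FIRST(H N S then): take FIRST of each symbol in turn, carrying on past any symbol whose FIRST contains epsilon; result {if, int, then, true}.

{if, int, then, true}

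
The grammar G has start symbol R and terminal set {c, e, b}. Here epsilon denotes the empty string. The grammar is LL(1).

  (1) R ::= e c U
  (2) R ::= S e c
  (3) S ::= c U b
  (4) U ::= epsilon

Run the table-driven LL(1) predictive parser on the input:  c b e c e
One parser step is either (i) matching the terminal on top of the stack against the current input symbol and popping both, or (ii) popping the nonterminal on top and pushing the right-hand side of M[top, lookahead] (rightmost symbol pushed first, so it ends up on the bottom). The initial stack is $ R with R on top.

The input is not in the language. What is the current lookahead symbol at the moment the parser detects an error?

step 1: stack=$ R  input=c b e c e $  — expand R ::= S e c
step 2: stack=$ c e S  input=c b e c e $  — expand S ::= c U b
step 3: stack=$ c e b U c  input=c b e c e $  — match c
step 4: stack=$ c e b U  input=b e c e $  — expand U ::= epsilon
step 5: stack=$ c e b  input=b e c e $  — match b
step 6: stack=$ c e  input=e c e $  — match e
step 7: stack=$ c  input=c e $  — match c
step 8: stack=$  input=e $  — error: stack empty but input remains

e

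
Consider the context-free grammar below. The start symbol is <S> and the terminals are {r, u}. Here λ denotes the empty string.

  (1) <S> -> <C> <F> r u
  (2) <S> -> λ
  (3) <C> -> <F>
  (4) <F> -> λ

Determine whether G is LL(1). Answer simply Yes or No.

Yes

FIRST(<S>) = {λ, r}
FIRST(<C>) = {λ}
FIRST(<F>) = {λ}
FOLLOW(<S>) = {$}
FOLLOW(<C>) = {r}
FOLLOW(<F>) = {r}
Each cell of M receives at most one production.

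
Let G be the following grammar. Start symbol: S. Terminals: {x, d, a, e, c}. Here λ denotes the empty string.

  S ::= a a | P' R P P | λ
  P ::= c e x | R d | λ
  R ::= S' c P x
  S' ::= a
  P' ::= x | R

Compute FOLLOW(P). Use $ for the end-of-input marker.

{$, a, c, x}

FIRST(S') = {a}
FIRST(R) = {a}  (via S' c P x)
FIRST(P) = {λ, a, c}  (via R d)
FIRST(P') = {a, x}  (via R)
FIRST(S) = {λ, a, x}  (via P' R P P)
FOLLOW(S) includes $ since S is the start symbol.
FOLLOW(S): S appears on no right-hand side. Thus FOLLOW(S) = {$}.
FOLLOW(P): in S::=P' R P P (occurrence 1), P is followed by P with FIRST {λ, a, c}; in S::=P' R P P (occurrence 1), the suffix after P is nullable, so FOLLOW(P) ⊇ FOLLOW(S) = {$}; in S::=P' R P P (occurrence 2), the suffix after P is empty, so FOLLOW(P) ⊇ FOLLOW(S) = {$}; in R::=S' c P x, P is followed by x with FIRST {x}. Thus FOLLOW(P) = {$, a, c, x}.
FOLLOW(S'): in R::=S' c P x, S' is followed by c P x with FIRST {c}. Thus FOLLOW(S') = {c}.
FOLLOW(P'): in S::=P' R P P, P' is followed by R P P with FIRST {a}. Thus FOLLOW(P') = {a}.
FOLLOW(R): in S::=P' R P P, R is followed by P P with FIRST {λ, a, c}; in S::=P' R P P, the suffix after R is nullable, so FOLLOW(R) ⊇ FOLLOW(S) = {$}; in P::=R d, R is followed by d with FIRST {d}; in P'::=R, the suffix after R is empty, so FOLLOW(R) ⊇ FOLLOW(P') = {a}. Thus FOLLOW(R) = {$, a, c, d}.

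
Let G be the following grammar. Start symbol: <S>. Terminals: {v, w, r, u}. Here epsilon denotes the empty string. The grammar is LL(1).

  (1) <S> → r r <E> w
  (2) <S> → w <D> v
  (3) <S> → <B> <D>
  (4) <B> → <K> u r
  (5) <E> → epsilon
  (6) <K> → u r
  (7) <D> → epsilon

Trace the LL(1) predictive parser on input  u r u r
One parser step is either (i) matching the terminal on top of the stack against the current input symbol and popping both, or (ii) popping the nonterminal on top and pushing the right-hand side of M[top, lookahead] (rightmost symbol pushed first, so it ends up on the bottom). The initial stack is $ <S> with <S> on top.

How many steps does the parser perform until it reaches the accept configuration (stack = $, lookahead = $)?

8

step 1: stack=$ <S>  input=u r u r $  — expand <S> → <B> <D>
step 2: stack=$ <D> <B>  input=u r u r $  — expand <B> → <K> u r
step 3: stack=$ <D> r u <K>  input=u r u r $  — expand <K> → u r
step 4: stack=$ <D> r u r u  input=u r u r $  — match u
step 5: stack=$ <D> r u r  input=r u r $  — match r
step 6: stack=$ <D> r u  input=u r $  — match u
step 7: stack=$ <D> r  input=r $  — match r
step 8: stack=$ <D>  input=$  — expand <D> → epsilon
Accept reached after 8 steps.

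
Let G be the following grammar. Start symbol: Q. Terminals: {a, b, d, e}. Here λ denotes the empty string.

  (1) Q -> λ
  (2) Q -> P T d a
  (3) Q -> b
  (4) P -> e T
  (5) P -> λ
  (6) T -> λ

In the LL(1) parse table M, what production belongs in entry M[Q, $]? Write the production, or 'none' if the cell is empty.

Q -> λ

FIRST(P): from P->e T we get {e}; from P->λ we get {λ}. So FIRST(P) = {λ, e}.
FIRST(T): from T->λ we get {λ}. So FIRST(T) = {λ}.
FIRST(Q): from Q->λ we get {λ}; from Q->P T d a we get {d, e}; from Q->b we get {b}. So FIRST(Q) = {λ, b, d, e}.
FOLLOW(Q) includes $ since Q is the start symbol.
FOLLOW(Q): Q appears on no right-hand side. Thus FOLLOW(Q) = {$}.
For Q -> λ: FIRST(λ) = {λ}, so it goes in M[Q, t] for t ∈ {}; since λ ∈ FIRST, also for every t ∈ FOLLOW(Q) = {$}.
For Q -> P T d a: FIRST(P T d a) = {d, e}, so it goes in M[Q, t] for t ∈ {d, e}.
For Q -> b: FIRST(b) = {b}, so it goes in M[Q, t] for t ∈ {b}.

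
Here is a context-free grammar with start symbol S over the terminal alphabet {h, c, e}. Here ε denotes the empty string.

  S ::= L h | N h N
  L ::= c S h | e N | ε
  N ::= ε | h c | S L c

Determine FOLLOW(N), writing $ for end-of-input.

{$, c, e, h}

FIRST(L): from L::=c S h we get {c}; from L::=e N we get {e}; from L::=ε we get {ε}. So FIRST(L) = {ε, c, e}.
FIRST(S): from S::=L h we get {c, e, h}; from S::=N h N we get {c, e, h}. So FIRST(S) = {c, e, h}.
FIRST(N): from N::=ε we get {ε}; from N::=h c we get {h}; from N::=S L c we get {c, e, h}. So FIRST(N) = {ε, c, e, h}.
FOLLOW(S) includes $ since S is the start symbol.
FOLLOW(S): in L::=c S h, S is followed by h with FIRST {h}; in N::=S L c, S is followed by L c with FIRST {c, e}. Thus FOLLOW(S) = {$, c, e, h}.
FOLLOW(L): in S::=L h, L is followed by h with FIRST {h}; in N::=S L c, L is followed by c with FIRST {c}. Thus FOLLOW(L) = {c, h}.
FOLLOW(N): in S::=N h N (occurrence 1), N is followed by h N with FIRST {h}; in S::=N h N (occurrence 2), the suffix after N is empty, so FOLLOW(N) ⊇ FOLLOW(S) = {$, c, e, h}; in L::=e N, the suffix after N is empty, so FOLLOW(N) ⊇ FOLLOW(L) = {c, h}. Thus FOLLOW(N) = {$, c, e, h}.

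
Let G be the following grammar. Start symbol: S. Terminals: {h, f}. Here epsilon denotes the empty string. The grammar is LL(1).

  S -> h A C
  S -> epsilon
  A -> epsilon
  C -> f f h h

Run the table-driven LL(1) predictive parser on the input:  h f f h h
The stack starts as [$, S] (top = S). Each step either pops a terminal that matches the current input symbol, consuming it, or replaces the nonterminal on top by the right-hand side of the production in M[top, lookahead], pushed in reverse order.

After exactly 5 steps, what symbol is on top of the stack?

step 1: stack=$ S  input=h f f h h $  — expand S -> h A C
step 2: stack=$ C A h  input=h f f h h $  — match h
step 3: stack=$ C A  input=f f h h $  — expand A -> epsilon
step 4: stack=$ C  input=f f h h $  — expand C -> f f h h
step 5: stack=$ h h f f  input=f f h h $  — match f
Stack after step 5: $ h h f (top = f).

f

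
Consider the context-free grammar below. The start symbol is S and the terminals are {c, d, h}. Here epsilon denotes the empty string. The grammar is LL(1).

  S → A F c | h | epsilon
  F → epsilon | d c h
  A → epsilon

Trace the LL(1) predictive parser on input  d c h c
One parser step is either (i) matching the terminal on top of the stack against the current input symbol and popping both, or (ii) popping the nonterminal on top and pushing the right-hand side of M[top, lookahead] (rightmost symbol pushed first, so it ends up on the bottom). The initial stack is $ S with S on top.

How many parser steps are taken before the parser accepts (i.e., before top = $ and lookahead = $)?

     Stack      Input      Action
  1  $ S        d c h c $  expand S → A F c
  2  $ c F A    d c h c $  expand A → epsilon
  3  $ c F      d c h c $  expand F → d c h
  4  $ c h c d  d c h c $  match d
  5  $ c h c    c h c $    match c
  6  $ c h      h c $      match h
  7  $ c        c $        match c
Accept reached after 7 steps.

7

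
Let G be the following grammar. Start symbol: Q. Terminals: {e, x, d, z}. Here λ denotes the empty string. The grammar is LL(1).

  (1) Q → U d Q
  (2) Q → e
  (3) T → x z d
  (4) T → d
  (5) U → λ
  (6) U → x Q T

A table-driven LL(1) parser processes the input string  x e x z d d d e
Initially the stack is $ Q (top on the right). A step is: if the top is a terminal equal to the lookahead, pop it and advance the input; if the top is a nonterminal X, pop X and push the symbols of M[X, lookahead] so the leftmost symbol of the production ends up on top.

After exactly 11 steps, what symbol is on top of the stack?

step 1: stack=$ Q  input=x e x z d d d e $  — expand Q → U d Q
step 2: stack=$ Q d U  input=x e x z d d d e $  — expand U → x Q T
step 3: stack=$ Q d T Q x  input=x e x z d d d e $  — match x
step 4: stack=$ Q d T Q  input=e x z d d d e $  — expand Q → e
step 5: stack=$ Q d T e  input=e x z d d d e $  — match e
step 6: stack=$ Q d T  input=x z d d d e $  — expand T → x z d
step 7: stack=$ Q d d z x  input=x z d d d e $  — match x
step 8: stack=$ Q d d z  input=z d d d e $  — match z
step 9: stack=$ Q d d  input=d d d e $  — match d
step 10: stack=$ Q d  input=d d e $  — match d
step 11: stack=$ Q  input=d e $  — expand Q → U d Q
Stack after step 11: $ Q d U (top = U).

U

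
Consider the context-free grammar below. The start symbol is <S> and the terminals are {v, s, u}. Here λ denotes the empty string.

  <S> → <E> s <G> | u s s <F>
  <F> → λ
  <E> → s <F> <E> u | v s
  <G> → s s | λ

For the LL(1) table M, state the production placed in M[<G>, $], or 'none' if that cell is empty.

FIRST(<F>) = {λ}
FIRST(<E>) = {s, v}
FIRST(<G>) = {λ, s}
FIRST(<S>) = {s, u, v}  (via <E> s <G>)
FOLLOW(<S>) includes $ since <S> is the start symbol.
FOLLOW(<S>): <S> appears on no right-hand side. Thus FOLLOW(<S>) = {$}.
FOLLOW(<G>): in <S>→<E> s <G>, the suffix after <G> is empty, so FOLLOW(<G>) ⊇ FOLLOW(<S>) = {$}. Thus FOLLOW(<G>) = {$}.
For <G> → s s: FIRST(s s) = {s}, so it goes in M[<G>, t] for t ∈ {s}.
For <G> → λ: FIRST(λ) = {λ}, so it goes in M[<G>, t] for t ∈ {}; since λ ∈ FIRST, also for every t ∈ FOLLOW(<G>) = {$}.

<G> → λ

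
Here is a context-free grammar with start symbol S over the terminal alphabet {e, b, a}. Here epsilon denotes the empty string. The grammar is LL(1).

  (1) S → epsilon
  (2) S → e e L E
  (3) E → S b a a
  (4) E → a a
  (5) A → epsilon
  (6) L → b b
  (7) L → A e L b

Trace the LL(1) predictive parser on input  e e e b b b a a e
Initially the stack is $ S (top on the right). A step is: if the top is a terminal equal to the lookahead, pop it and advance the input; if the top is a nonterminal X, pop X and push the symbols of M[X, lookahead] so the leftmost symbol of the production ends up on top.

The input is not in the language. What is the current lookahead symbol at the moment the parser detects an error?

      Stack        Input                Action
   1  $ S          e e e b b b a a e $  expand S → e e L E
   2  $ E L e e    e e e b b b a a e $  match e
   3  $ E L e      e e b b b a a e $    match e
   4  $ E L        e b b b a a e $      expand L → A e L b
   5  $ E b L e A  e b b b a a e $      expand A → epsilon
   6  $ E b L e    e b b b a a e $      match e
   7  $ E b L      b b b a a e $        expand L → b b
   8  $ E b b b    b b b a a e $        match b
   9  $ E b b      b b a a e $          match b
  10  $ E b        b a a e $            match b
  11  $ E          a a e $              expand E → a a
  12  $ a a        a a e $              match a
  13  $ a          a e $                match a
  14  $            e $                  error: stack empty but input remains

e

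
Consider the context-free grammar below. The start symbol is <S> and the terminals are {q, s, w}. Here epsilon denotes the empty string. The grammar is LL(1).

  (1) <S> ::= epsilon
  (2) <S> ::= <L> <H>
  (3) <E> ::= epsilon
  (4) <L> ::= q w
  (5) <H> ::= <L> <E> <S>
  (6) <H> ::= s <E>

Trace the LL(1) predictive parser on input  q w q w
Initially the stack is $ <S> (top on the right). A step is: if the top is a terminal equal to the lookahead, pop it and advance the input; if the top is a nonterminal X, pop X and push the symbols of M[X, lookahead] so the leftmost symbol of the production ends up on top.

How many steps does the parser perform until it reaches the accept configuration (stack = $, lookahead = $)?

10

      Stack          Input      Action
   1  $ <S>          q w q w $  expand <S> ::= <L> <H>
   2  $ <H> <L>      q w q w $  expand <L> ::= q w
   3  $ <H> w q      q w q w $  match q
   4  $ <H> w        w q w $    match w
   5  $ <H>          q w $      expand <H> ::= <L> <E> <S>
   6  $ <S> <E> <L>  q w $      expand <L> ::= q w
   7  $ <S> <E> w q  q w $      match q
   8  $ <S> <E> w    w $        match w
   9  $ <S> <E>      $          expand <E> ::= epsilon
  10  $ <S>          $          expand <S> ::= epsilon
Accept reached after 10 steps.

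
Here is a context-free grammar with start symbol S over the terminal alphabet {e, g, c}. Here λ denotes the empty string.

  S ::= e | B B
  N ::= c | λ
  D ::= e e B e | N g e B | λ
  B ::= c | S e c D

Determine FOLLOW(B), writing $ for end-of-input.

{$, c, e}

FIRST(N): from N::=c we get {c}; from N::=λ we get {λ}. So FIRST(N) = {λ, c}.
FIRST(D): from D::=e e B e we get {e}; from D::=N g e B we get {c, g}; from D::=λ we get {λ}. So FIRST(D) = {λ, c, e, g}.
FIRST(S): from S::=e we get {e}; from S::=B B we get {c, e}. So FIRST(S) = {c, e}.
FIRST(B): from B::=c we get {c}; from B::=S e c D we get {c, e}. So FIRST(B) = {c, e}.
FOLLOW(S) includes $ since S is the start symbol.
FOLLOW(S): in B::=S e c D, S is followed by e c D with FIRST {e}. Thus FOLLOW(S) = {$, e}.
FOLLOW(N): in D::=N g e B, N is followed by g e B with FIRST {g}. Thus FOLLOW(N) = {g}.
FOLLOW(D): in B::=S e c D, the suffix after D is empty, so FOLLOW(D) ⊇ FOLLOW(B) = {$, c, e}. Thus FOLLOW(D) = {$, c, e}.
FOLLOW(B): in S::=B B (occurrence 1), B is followed by B with FIRST {c, e}; in S::=B B (occurrence 2), the suffix after B is empty, so FOLLOW(B) ⊇ FOLLOW(S) = {$, e}; in D::=e e B e, B is followed by e with FIRST {e}; in D::=N g e B, the suffix after B is empty, so FOLLOW(B) ⊇ FOLLOW(D) = {$, c, e}. Thus FOLLOW(B) = {$, c, e}.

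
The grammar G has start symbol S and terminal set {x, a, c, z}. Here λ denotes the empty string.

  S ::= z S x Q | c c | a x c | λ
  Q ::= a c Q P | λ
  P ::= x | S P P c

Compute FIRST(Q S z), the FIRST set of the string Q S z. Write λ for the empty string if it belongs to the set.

{a, c, z}

FIRST(S): from S::=z S x Q we get {z}; from S::=c c we get {c}; from S::=a x c we get {a}; from S::=λ we get {λ}. So FIRST(S) = {λ, a, c, z}.
FIRST(Q): from Q::=a c Q P we get {a}; from Q::=λ we get {λ}. So FIRST(Q) = {λ, a}.
FIRST(P): from P::=x we get {x}; from P::=S P P c we get {a, c, x, z}. So FIRST(P) = {a, c, x, z}.
FIRST(Q S z): take FIRST of each symbol in turn, carrying on past any symbol whose FIRST contains λ; result {a, c, z}.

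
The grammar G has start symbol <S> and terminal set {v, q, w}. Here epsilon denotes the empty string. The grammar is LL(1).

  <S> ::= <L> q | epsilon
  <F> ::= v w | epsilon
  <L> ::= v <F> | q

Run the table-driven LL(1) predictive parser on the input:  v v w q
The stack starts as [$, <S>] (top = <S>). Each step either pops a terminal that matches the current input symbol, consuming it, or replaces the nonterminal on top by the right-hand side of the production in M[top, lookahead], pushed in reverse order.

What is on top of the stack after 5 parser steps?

w

step 1: stack=$ <S>  input=v v w q $  — expand <S> ::= <L> q
step 2: stack=$ q <L>  input=v v w q $  — expand <L> ::= v <F>
step 3: stack=$ q <F> v  input=v v w q $  — match v
step 4: stack=$ q <F>  input=v w q $  — expand <F> ::= v w
step 5: stack=$ q w v  input=v w q $  — match v
Stack after step 5: $ q w (top = w).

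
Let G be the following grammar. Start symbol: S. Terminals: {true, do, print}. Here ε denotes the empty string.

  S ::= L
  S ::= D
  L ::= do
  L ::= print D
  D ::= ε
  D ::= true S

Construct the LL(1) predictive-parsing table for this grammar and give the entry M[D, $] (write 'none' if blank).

FIRST(L) = {do, print}
FIRST(D) = {ε, true}
FIRST(S) = {ε, do, print, true}  (via L, D)
FOLLOW(S) includes $ since S is the start symbol.
FOLLOW(S): in D::=true S, the suffix after S is empty, so FOLLOW(S) ⊇ FOLLOW(D) = {$}. Thus FOLLOW(S) = {$}.
FOLLOW(L): in S::=L, the suffix after L is empty, so FOLLOW(L) ⊇ FOLLOW(S) = {$}. Thus FOLLOW(L) = {$}.
FOLLOW(D): in S::=D, the suffix after D is empty, so FOLLOW(D) ⊇ FOLLOW(S) = {$}; in L::=print D, the suffix after D is empty, so FOLLOW(D) ⊇ FOLLOW(L) = {$}. Thus FOLLOW(D) = {$}.
For D ::= ε: FIRST(ε) = {ε}, so it goes in M[D, t] for t ∈ {}; since ε ∈ FIRST, also for every t ∈ FOLLOW(D) = {$}.
For D ::= true S: FIRST(true S) = {true}, so it goes in M[D, t] for t ∈ {true}.

D ::= ε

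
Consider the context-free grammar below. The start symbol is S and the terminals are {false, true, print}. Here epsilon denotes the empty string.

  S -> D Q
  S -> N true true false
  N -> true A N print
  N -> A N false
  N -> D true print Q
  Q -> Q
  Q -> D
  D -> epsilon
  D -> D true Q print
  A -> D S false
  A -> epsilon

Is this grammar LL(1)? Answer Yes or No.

No

FIRST(S) = {epsilon, false, true}
FIRST(N) = {false, true}
FIRST(Q) = {epsilon, true}
FIRST(D) = {epsilon, true}
FIRST(A) = {epsilon, false, true}
FOLLOW(S) = {$, false}
FOLLOW(N) = {false, print, true}
FOLLOW(Q) = {$, false, print, true}
FOLLOW(D) = {$, false, print, true}
FOLLOW(A) = {false, true}
Cell M[A, false] receives both A -> D S false and A -> epsilon — the grammar is not LL(1).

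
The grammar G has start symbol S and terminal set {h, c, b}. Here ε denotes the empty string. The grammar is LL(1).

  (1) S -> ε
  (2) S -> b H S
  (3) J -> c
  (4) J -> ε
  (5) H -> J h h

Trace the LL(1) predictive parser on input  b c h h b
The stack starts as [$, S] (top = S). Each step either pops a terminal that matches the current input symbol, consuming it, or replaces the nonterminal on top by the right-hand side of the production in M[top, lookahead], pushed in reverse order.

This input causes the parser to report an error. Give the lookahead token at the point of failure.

step 1: stack=$ S  input=b c h h b $  — expand S -> b H S
step 2: stack=$ S H b  input=b c h h b $  — match b
step 3: stack=$ S H  input=c h h b $  — expand H -> J h h
step 4: stack=$ S h h J  input=c h h b $  — expand J -> c
step 5: stack=$ S h h c  input=c h h b $  — match c
step 6: stack=$ S h h  input=h h b $  — match h
step 7: stack=$ S h  input=h b $  — match h
step 8: stack=$ S  input=b $  — expand S -> b H S
step 9: stack=$ S H b  input=b $  — match b
step 10: stack=$ S H  input=$  — error: M[H, $] is empty

$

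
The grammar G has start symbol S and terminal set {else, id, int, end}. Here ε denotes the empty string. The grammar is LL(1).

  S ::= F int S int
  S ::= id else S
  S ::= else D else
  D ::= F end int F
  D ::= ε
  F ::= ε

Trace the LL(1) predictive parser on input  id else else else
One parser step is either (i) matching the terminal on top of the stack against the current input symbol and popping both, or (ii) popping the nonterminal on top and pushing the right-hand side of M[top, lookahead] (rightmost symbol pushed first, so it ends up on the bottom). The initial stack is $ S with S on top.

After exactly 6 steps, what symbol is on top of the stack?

     Stack          Input                Action
  1  $ S            id else else else $  expand S ::= id else S
  2  $ S else id    id else else else $  match id
  3  $ S else       else else else $     match else
  4  $ S            else else $          expand S ::= else D else
  5  $ else D else  else else $          match else
  6  $ else D       else $               expand D ::= ε
Stack after step 6: $ else (top = else).

else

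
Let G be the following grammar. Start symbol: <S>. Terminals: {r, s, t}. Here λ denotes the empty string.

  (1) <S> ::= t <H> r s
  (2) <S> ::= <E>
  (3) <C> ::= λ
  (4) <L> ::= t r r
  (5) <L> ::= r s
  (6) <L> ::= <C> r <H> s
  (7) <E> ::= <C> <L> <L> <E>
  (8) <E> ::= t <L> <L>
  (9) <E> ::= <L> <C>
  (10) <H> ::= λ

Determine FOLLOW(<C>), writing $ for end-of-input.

FIRST(<C>): from <C>::=λ we get {λ}. So FIRST(<C>) = {λ}.
FIRST(<H>): from <H>::=λ we get {λ}. So FIRST(<H>) = {λ}.
FIRST(<L>): from <L>::=t r r we get {t}; from <L>::=r s we get {r}; from <L>::=<C> r <H> s we get {r}. So FIRST(<L>) = {r, t}.
FIRST(<E>): from <E>::=<C> <L> <L> <E> we get {r, t}; from <E>::=t <L> <L> we get {t}; from <E>::=<L> <C> we get {r, t}. So FIRST(<E>) = {r, t}.
FIRST(<S>): from <S>::=t <H> r s we get {t}; from <S>::=<E> we get {r, t}. So FIRST(<S>) = {r, t}.
FOLLOW(<S>) includes $ since <S> is the start symbol.
FOLLOW(<S>): <S> appears on no right-hand side. Thus FOLLOW(<S>) = {$}.
FOLLOW(<E>): in <S>::=<E>, the suffix after <E> is empty, so FOLLOW(<E>) ⊇ FOLLOW(<S>) = {$}; in <E>::=<C> <L> <L> <E>, the suffix after <E> is empty (adds nothing new). Thus FOLLOW(<E>) = {$}.
FOLLOW(<C>): in <L>::=<C> r <H> s, <C> is followed by r <H> s with FIRST {r}; in <E>::=<C> <L> <L> <E>, <C> is followed by <L> <L> <E> with FIRST {r, t}; in <E>::=<L> <C>, the suffix after <C> is empty, so FOLLOW(<C>) ⊇ FOLLOW(<E>) = {$}. Thus FOLLOW(<C>) = {$, r, t}.
FOLLOW(<L>): in <E>::=<C> <L> <L> <E> (occurrence 1), <L> is followed by <L> <E> with FIRST {r, t}; in <E>::=<C> <L> <L> <E> (occurrence 2), <L> is followed by <E> with FIRST {r, t}; in <E>::=t <L> <L> (occurrence 1), <L> is followed by <L> with FIRST {r, t}; in <E>::=t <L> <L> (occurrence 2), the suffix after <L> is empty, so FOLLOW(<L>) ⊇ FOLLOW(<E>) = {$}; in <E>::=<L> <C>, <L> is followed by <C> with FIRST {λ}; in <E>::=<L> <C>, the suffix after <L> is nullable, so FOLLOW(<L>) ⊇ FOLLOW(<E>) = {$}. Thus FOLLOW(<L>) = {$, r, t}.
FOLLOW(<H>): in <S>::=t <H> r s, <H> is followed by r s with FIRST {r}; in <L>::=<C> r <H> s, <H> is followed by s with FIRST {s}. Thus FOLLOW(<H>) = {r, s}.

{$, r, t}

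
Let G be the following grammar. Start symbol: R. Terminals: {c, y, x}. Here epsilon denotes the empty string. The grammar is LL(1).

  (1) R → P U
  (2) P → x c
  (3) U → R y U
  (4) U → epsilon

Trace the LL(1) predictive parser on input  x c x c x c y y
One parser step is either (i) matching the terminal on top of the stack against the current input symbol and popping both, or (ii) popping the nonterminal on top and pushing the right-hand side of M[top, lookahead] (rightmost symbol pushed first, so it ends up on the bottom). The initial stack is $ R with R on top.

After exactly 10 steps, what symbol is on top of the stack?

R

      Stack        Input              Action
   1  $ R          x c x c x c y y $  expand R → P U
   2  $ U P        x c x c x c y y $  expand P → x c
   3  $ U c x      x c x c x c y y $  match x
   4  $ U c        c x c x c y y $    match c
   5  $ U          x c x c y y $      expand U → R y U
   6  $ U y R      x c x c y y $      expand R → P U
   7  $ U y U P    x c x c y y $      expand P → x c
   8  $ U y U c x  x c x c y y $      match x
   9  $ U y U c    c x c y y $        match c
  10  $ U y U      x c y y $          expand U → R y U
Stack after step 10: $ U y U y R (top = R).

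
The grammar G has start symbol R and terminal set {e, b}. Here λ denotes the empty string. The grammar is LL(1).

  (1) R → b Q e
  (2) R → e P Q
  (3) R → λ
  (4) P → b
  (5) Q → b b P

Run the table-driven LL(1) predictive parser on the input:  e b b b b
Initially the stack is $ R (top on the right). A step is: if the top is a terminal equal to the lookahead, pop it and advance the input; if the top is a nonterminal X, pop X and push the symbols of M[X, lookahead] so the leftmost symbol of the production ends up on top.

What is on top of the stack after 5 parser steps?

step 1: stack=$ R  input=e b b b b $  — expand R → e P Q
step 2: stack=$ Q P e  input=e b b b b $  — match e
step 3: stack=$ Q P  input=b b b b $  — expand P → b
step 4: stack=$ Q b  input=b b b b $  — match b
step 5: stack=$ Q  input=b b b $  — expand Q → b b P
Stack after step 5: $ P b b (top = b).

b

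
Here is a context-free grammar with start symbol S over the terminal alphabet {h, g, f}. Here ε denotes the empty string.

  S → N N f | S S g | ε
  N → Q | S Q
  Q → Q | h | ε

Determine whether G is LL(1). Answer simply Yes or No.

FIRST(S) = {ε, f, g, h}
FIRST(N) = {ε, f, g, h}
FIRST(Q) = {ε, h}
FOLLOW(S) = {$, f, g, h}
FOLLOW(N) = {f, g, h}
FOLLOW(Q) = {f, g, h}
Cell M[N, f] receives both N → Q and N → S Q — the grammar is not LL(1).

No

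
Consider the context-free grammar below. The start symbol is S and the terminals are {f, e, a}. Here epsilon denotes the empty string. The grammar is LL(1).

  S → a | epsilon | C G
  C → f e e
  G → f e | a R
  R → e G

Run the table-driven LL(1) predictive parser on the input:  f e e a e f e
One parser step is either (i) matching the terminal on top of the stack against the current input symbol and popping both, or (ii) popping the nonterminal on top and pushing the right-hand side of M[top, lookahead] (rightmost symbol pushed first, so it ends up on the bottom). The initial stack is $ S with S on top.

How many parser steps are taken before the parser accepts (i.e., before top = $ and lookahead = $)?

step 1: stack=$ S  input=f e e a e f e $  — expand S → C G
step 2: stack=$ G C  input=f e e a e f e $  — expand C → f e e
step 3: stack=$ G e e f  input=f e e a e f e $  — match f
step 4: stack=$ G e e  input=e e a e f e $  — match e
step 5: stack=$ G e  input=e a e f e $  — match e
step 6: stack=$ G  input=a e f e $  — expand G → a R
step 7: stack=$ R a  input=a e f e $  — match a
step 8: stack=$ R  input=e f e $  — expand R → e G
step 9: stack=$ G e  input=e f e $  — match e
step 10: stack=$ G  input=f e $  — expand G → f e
step 11: stack=$ e f  input=f e $  — match f
step 12: stack=$ e  input=e $  — match e
Accept reached after 12 steps.

12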